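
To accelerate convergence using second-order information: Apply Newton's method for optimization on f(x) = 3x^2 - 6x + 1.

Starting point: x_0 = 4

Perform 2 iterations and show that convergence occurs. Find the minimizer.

f(x) = 3x^2 - 6x + 1, f'(x) = 6x + (-6), f''(x) = 6
Step 1: f'(4) = 18, x_1 = 4 - 18/6 = 1
Step 2: f'(1) = 0, x_2 = 1 (converged)
Newton's method converges in 1 step for quadratics.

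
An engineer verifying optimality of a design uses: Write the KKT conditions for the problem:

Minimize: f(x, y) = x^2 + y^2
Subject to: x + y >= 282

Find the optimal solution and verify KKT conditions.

KKT conditions for min x^2 + y^2 s.t. x + y >= 282:
Stationarity: 2x = mu, 2y = mu
So x = y = mu/2.
Complementary slackness: mu*(x + y - 282) = 0
Primal feasibility: x + y >= 282; dual feasibility: mu >= 0
If mu = 0 then x = y = 0, but 0 + 0 < 282 is infeasible, so the constraint is active.
Constraint active: x + y = 2*(mu/2) = 282 => mu = 282
x = y = 141, f = 39762
Verify: stationarity 2*141 = 282 = mu; primal 141 + 141 = 282 >= 282; dual mu = 282 >= 0; complementary slackness 282*(282 - 282) = 0. All KKT conditions hold.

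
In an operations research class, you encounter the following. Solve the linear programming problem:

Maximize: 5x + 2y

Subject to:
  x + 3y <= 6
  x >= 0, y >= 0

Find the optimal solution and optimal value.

The feasible region has vertices at [(0, 0), (6, 0), (0, 2)].
Checking objective 5x + 2y at each vertex:
  (0, 0): 5*0 + 2*0 = 0
  (6, 0): 5*6 + 2*0 = 30
  (0, 2): 5*0 + 2*2 = 4
Maximum is 30 at (6, 0).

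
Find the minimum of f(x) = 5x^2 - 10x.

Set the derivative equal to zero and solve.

f(x) = 5x^2 - 10x
f'(x) = 10x + (-10) = 0
x = 10/10 = 1
f(1) = -5
Since f''(x) = 10 > 0, this is a minimum.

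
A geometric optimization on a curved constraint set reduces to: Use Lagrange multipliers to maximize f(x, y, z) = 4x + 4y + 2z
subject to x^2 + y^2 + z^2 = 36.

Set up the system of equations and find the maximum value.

Lagrange conditions: 4 = 2*lambda*x, 4 = 2*lambda*y, 2 = 2*lambda*z
So x:4 = y:4 = z:2, i.e. x = 4t, y = 4t, z = 2t
Constraint: t^2*(4^2 + 4^2 + 2^2) = 36
  t^2 * 36 = 36  =>  t = sqrt(1)
Maximum = 4*4t + 4*4t + 2*2t = 36*sqrt(1) = 36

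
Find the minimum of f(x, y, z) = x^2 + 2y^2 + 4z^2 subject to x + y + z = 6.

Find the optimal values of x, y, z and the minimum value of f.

Using Lagrange multipliers on f = x^2 + 2y^2 + 4z^2 with constraint x + y + z = 6:
Conditions: 2*1*x = lambda, 2*2*y = lambda, 2*4*z = lambda
So x = lambda/2, y = lambda/4, z = lambda/8
Substituting into constraint: lambda * (7/8) = 6
lambda = 48/7
x = 24/7, y = 12/7, z = 6/7
Minimum value = 144/7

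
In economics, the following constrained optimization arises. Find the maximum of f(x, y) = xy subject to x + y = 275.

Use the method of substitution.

Substitute y = 275 - x into f(x,y) = xy:
g(x) = x(275 - x) = 275x - x^2
g'(x) = 275 - 2x = 0  =>  x = 275/2
y = 275 - 275/2 = 275/2
Maximum value = (275/2) * (275/2) = 75625/4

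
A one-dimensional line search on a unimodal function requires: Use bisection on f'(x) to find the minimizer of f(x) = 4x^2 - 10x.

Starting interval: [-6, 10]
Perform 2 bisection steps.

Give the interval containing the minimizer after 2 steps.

Finding critical point of f(x) = 4x^2 - 10x using bisection on f'(x) = 8x + -10.
f'(x) = 0 when x = 5/4.
Starting interval: [-6, 10]
Step 1: mid = 2, f'(mid) = 6, new interval = [-6, 2]
Step 2: mid = -2, f'(mid) = -26, new interval = [-2, 2]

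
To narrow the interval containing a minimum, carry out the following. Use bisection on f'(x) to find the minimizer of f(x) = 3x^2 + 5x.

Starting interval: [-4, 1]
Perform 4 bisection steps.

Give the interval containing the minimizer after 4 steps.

Finding critical point of f(x) = 3x^2 + 5x using bisection on f'(x) = 6x + 5.
f'(x) = 0 when x = -5/6.
Starting interval: [-4, 1]
Step 1: mid = -3/2, f'(mid) = -4, new interval = [-3/2, 1]
Step 2: mid = -1/4, f'(mid) = 7/2, new interval = [-3/2, -1/4]
Step 3: mid = -7/8, f'(mid) = -1/4, new interval = [-7/8, -1/4]
Step 4: mid = -9/16, f'(mid) = 13/8, new interval = [-7/8, -9/16]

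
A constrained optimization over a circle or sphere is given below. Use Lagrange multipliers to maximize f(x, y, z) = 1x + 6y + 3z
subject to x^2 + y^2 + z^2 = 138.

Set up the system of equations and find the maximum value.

Lagrange conditions: 1 = 2*lambda*x, 6 = 2*lambda*y, 3 = 2*lambda*z
So x:1 = y:6 = z:3, i.e. x = 1t, y = 6t, z = 3t
Constraint: t^2*(1^2 + 6^2 + 3^2) = 138
  t^2 * 46 = 138  =>  t = sqrt(3)
Maximum = 1*1t + 6*6t + 3*3t = 46*sqrt(3) = sqrt(6348)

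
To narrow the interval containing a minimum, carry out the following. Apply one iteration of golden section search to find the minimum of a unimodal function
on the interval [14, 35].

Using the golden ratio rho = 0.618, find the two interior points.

Golden section search on [14, 35].
Golden ratio rho = 0.618 (approx).
Interior points:
  x_1 = 14 + (1-0.618)*21 = 22.0220
  x_2 = 14 + 0.618*21 = 26.9780
Compare f(x_1) and f(x_2) to determine which subinterval to keep.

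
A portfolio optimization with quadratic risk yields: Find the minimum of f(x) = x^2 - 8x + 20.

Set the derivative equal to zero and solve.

f(x) = x^2 - 8x + 20
f'(x) = 2x + (-8) = 0
x = 8/2 = 4
f(4) = 4
Since f''(x) = 2 > 0, this is a minimum.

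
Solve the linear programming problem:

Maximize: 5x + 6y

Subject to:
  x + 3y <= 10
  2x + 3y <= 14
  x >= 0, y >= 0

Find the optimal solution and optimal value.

Feasible vertices: (0, 0), (0, 10/3), (4, 2), (7, 0)
Objective 5x + 6y at each:
  (0, 0): 0
  (0, 10/3): 20
  (4, 2): 32
  (7, 0): 35
Maximum is 35 at (7, 0).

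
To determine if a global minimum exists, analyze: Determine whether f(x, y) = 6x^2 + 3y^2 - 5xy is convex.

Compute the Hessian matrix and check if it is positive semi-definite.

f(x,y) = 6x^2 + 3y^2 - 5xy
Hessian H = [[12, -5], [-5, 6]]
trace(H) = 18, det(H) = 47
Eigenvalues: (18 +/- sqrt(136)) / 2 = 14.83, 3.169
Since both eigenvalues > 0, f is convex.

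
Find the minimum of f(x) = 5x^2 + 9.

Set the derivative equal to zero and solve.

f(x) = 5x^2 + 9
f'(x) = 10x + (0) = 0
x = 0/10 = 0
f(0) = 9
Since f''(x) = 10 > 0, this is a minimum.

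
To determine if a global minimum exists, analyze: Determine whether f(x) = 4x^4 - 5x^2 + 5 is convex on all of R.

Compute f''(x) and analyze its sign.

f(x) = 4x^4 - 5x^2 + 5
f'(x) = 16x^3 + -10x
f''(x) = 48x^2 + -10
f''(0) = -10 < 0, so not convex near x = 0
Therefore, f is not globally convex on R.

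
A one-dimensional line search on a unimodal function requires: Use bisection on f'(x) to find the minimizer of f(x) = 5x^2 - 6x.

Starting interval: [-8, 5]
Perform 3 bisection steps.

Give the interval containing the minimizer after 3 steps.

Finding critical point of f(x) = 5x^2 - 6x using bisection on f'(x) = 10x + -6.
f'(x) = 0 when x = 3/5.
Starting interval: [-8, 5]
Step 1: mid = -3/2, f'(mid) = -21, new interval = [-3/2, 5]
Step 2: mid = 7/4, f'(mid) = 23/2, new interval = [-3/2, 7/4]
Step 3: mid = 1/8, f'(mid) = -19/4, new interval = [1/8, 7/4]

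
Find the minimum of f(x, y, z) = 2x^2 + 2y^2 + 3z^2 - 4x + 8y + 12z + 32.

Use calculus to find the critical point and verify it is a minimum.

f(x,y,z) = 2x^2 + 2y^2 + 3z^2 - 4x + 8y + 12z + 32
df/dx = 4x + (-4) = 0 => x = 1
df/dy = 4y + (8) = 0 => y = -2
df/dz = 6z + (12) = 0 => z = -2
f(1,-2,-2) = 2*(1)^2 + 2*(-2)^2 + 3*(-2)^2 + -4*(1) + 8*(-2) + 12*(-2) + 32 = 10
Hessian is diagonal with entries 4, 4, 6 > 0, confirmed minimum.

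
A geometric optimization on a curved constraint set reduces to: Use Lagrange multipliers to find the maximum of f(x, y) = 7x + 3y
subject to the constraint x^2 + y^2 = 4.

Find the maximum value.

Set up Lagrange conditions: grad f = lambda * grad g
  7 = 2*lambda*x
  3 = 2*lambda*y
From these: x/y = 7/3, so x = 7t, y = 3t for some t.
Substitute into constraint: (7t)^2 + (3t)^2 = 4
  t^2 * 58 = 4
  t = sqrt(4/58)
Maximum = 7*x + 3*y = (7^2 + 3^2)*t = 58 * sqrt(4/58) = sqrt(232)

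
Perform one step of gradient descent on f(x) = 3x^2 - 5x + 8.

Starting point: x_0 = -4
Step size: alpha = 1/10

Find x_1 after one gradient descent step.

f(x) = 3x^2 - 5x + 8
f'(x) = 6x - 5
f'(-4) = 6*-4 + (-5) = -29
x_1 = x_0 - alpha * f'(x_0) = -4 - 1/10 * -29 = -11/10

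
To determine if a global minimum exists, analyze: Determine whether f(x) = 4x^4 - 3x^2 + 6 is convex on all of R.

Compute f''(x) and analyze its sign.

f(x) = 4x^4 - 3x^2 + 6
f'(x) = 16x^3 + -6x
f''(x) = 48x^2 + -6
f''(0) = -6 < 0, so not convex near x = 0
Therefore, f is not globally convex on R.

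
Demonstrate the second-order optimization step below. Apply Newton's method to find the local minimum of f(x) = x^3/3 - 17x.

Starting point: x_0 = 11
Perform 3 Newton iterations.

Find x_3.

f(x) = x^3/3 - 17x
f'(x) = x^2 - 17, f''(x) = 2x
Newton update: x_{n+1} = x_n - (x_n^2 - 17)/(2*x_n)
Step 1: x_0 = 11, f'=104, f''=22, x_1 = 69/11
Step 2: x_1 = 69/11, f'=2704/121, f''=138/11, x_2 = 3409/759
Step 3: x_2 = 3409/759, f'=1827904/576081, f''=6818/759, x_3 = 10707329/2587431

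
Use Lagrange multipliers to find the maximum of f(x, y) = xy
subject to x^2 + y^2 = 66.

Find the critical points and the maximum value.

Lagrange conditions: y = 2*lambda*x and x = 2*lambda*y
If x = 0 then y = 0, violating the constraint, so x, y != 0.
Dividing: y/x = x/y => x^2 = y^2 => y = x or y = -x
Constraint: 2x^2 = 66 => x^2 = 33 => x = +/-sqrt(33)
Critical points: (sqrt(33), sqrt(33)), (-sqrt(33), -sqrt(33)), (sqrt(33), -sqrt(33)), (-sqrt(33), sqrt(33))
  y = x:  xy = x^2 = 33  at (sqrt(33), sqrt(33)) and (-sqrt(33), -sqrt(33))
  y = -x: xy = -x^2 = -33 at (sqrt(33), -sqrt(33)) and (-sqrt(33), sqrt(33))
Maximum xy = 33 at (sqrt(33), sqrt(33)) and (-sqrt(33), -sqrt(33))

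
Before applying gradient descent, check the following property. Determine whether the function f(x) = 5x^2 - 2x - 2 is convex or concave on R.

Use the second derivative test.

f(x) = 5x^2 - 2x - 2
f'(x) = 10x - 2
f''(x) = 10
Since f''(x) = 10 > 0 for all x, f is convex on R.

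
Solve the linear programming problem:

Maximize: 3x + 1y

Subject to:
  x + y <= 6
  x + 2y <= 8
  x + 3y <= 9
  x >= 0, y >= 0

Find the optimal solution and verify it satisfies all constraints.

Feasible vertices: (0, 0), (0, 3), (9/2, 3/2), (6, 0)
Objective 3x + 1y at each vertex:
  (0, 0): 0
  (0, 3): 3
  (9/2, 3/2): 15
  (6, 0): 18
Maximum is 18 at (6, 0).
Verify constraints at (x, y) = (6, 0):
  1*6 + 1*0 = 6 <= 6 (active)
  1*6 + 2*0 = 6 <= 8
  1*6 + 3*0 = 6 <= 9
  x = 6 >= 0, y = 0 >= 0. All constraints satisfied.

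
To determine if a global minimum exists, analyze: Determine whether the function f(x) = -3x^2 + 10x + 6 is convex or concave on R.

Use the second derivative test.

f(x) = -3x^2 + 10x + 6
f'(x) = -6x + 10
f''(x) = -6
Since f''(x) = -6 < 0 for all x, f is concave on R.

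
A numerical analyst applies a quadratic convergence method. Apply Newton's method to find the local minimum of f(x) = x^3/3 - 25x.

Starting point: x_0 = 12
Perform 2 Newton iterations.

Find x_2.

f(x) = x^3/3 - 25x
f'(x) = x^2 - 25, f''(x) = 2x
Newton update: x_{n+1} = x_n - (x_n^2 - 25)/(2*x_n)
Step 1: x_0 = 12, f'=119, f''=24, x_1 = 169/24
Step 2: x_1 = 169/24, f'=14161/576, f''=169/12, x_2 = 42961/8112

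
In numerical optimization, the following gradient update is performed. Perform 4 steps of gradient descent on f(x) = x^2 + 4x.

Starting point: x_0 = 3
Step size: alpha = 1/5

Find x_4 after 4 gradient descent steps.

f(x) = x^2 + 4x, f'(x) = 2x + (4)
Step 1: f'(3) = 10, x_1 = 3 - 1/5 * 10 = 1
Step 2: f'(1) = 6, x_2 = 1 - 1/5 * 6 = -1/5
Step 3: f'(-1/5) = 18/5, x_3 = -1/5 - 1/5 * 18/5 = -23/25
Step 4: f'(-23/25) = 54/25, x_4 = -23/25 - 1/5 * 54/25 = -169/125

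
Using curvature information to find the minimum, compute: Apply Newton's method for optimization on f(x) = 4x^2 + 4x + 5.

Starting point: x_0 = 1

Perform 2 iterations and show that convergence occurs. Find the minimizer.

f(x) = 4x^2 + 4x + 5, f'(x) = 8x + (4), f''(x) = 8
Step 1: f'(1) = 12, x_1 = 1 - 12/8 = -1/2
Step 2: f'(-1/2) = 0, x_2 = -1/2 (converged)
Newton's method converges in 1 step for quadratics.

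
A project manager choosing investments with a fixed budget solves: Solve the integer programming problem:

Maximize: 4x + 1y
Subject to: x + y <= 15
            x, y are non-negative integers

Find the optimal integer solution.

Objective: 4x + 1y, constraint: x + y <= 15
Coefficient of x is 4 >= coefficient of y is 1, so allocate the entire budget to x.
Optimal: x = 15, y = 0, value = 60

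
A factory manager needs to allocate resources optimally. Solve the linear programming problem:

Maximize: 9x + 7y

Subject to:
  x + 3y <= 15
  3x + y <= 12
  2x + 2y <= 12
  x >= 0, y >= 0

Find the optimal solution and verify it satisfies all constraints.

Feasible vertices: (0, 0), (0, 5), (3/2, 9/2), (3, 3), (4, 0)
Objective 9x + 7y at each vertex:
  (0, 0): 0
  (0, 5): 35
  (3/2, 9/2): 45
  (3, 3): 48
  (4, 0): 36
Maximum is 48 at (3, 3).
Verify constraints at (x, y) = (3, 3):
  1*3 + 3*3 = 12 <= 15
  3*3 + 1*3 = 12 <= 12 (active)
  2*3 + 2*3 = 12 <= 12 (active)
  x = 3 >= 0, y = 3 >= 0. All constraints satisfied.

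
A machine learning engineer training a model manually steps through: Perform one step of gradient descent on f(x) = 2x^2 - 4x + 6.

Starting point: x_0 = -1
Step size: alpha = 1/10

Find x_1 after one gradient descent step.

f(x) = 2x^2 - 4x + 6
f'(x) = 4x - 4
f'(-1) = 4*-1 + (-4) = -8
x_1 = x_0 - alpha * f'(x_0) = -1 - 1/10 * -8 = -1/5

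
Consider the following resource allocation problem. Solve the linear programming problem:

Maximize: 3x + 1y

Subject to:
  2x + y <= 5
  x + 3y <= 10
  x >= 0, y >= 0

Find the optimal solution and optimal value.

Feasible vertices: (0, 0), (0, 10/3), (1, 3), (5/2, 0)
Objective 3x + 1y at each:
  (0, 0): 0
  (0, 10/3): 10/3
  (1, 3): 6
  (5/2, 0): 15/2
Maximum is 15/2 at (5/2, 0).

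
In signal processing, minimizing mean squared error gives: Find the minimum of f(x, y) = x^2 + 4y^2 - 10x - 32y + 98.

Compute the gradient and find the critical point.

f(x,y) = x^2 + 4y^2 - 10x - 32y + 98
df/dx = 2x + (-10) = 0  =>  x = 5
df/dy = 8y + (-32) = 0  =>  y = 4
f(5, 4) = 1*(5)^2 + 4*(4)^2 + -10*(5) + -32*(4) + 98 = 9
Hessian is diagonal with entries 2, 8 > 0, so this is a minimum.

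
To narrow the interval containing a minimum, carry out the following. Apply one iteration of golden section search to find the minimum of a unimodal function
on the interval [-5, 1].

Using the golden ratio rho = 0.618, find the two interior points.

Golden section search on [-5, 1].
Golden ratio rho = 0.618 (approx).
Interior points:
  x_1 = -5 + (1-0.618)*6 = -2.7080
  x_2 = -5 + 0.618*6 = -1.2920
Compare f(x_1) and f(x_2) to determine which subinterval to keep.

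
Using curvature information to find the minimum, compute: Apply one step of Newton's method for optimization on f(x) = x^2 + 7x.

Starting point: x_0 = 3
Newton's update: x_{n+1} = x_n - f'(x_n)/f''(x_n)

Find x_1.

f(x) = x^2 + 7x
f'(x) = 2x + (7), f''(x) = 2
Newton step: x_1 = x_0 - f'(x_0)/f''(x_0)
f'(3) = 13
x_1 = 3 - 13/2 = -7/2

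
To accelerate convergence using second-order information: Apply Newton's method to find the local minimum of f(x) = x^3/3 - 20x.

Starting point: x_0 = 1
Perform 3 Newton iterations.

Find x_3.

f(x) = x^3/3 - 20x
f'(x) = x^2 - 20, f''(x) = 2x
Newton update: x_{n+1} = x_n - (x_n^2 - 20)/(2*x_n)
Step 1: x_0 = 1, f'=-19, f''=2, x_1 = 21/2
Step 2: x_1 = 21/2, f'=361/4, f''=21, x_2 = 521/84
Step 3: x_2 = 521/84, f'=130321/7056, f''=521/42, x_3 = 412561/87528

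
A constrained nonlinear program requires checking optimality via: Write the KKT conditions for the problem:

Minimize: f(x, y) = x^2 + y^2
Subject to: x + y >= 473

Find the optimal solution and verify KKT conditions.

KKT conditions for min x^2 + y^2 s.t. x + y >= 473:
Stationarity: 2x = mu, 2y = mu
So x = y = mu/2.
Complementary slackness: mu*(x + y - 473) = 0
Primal feasibility: x + y >= 473; dual feasibility: mu >= 0
If mu = 0 then x = y = 0, but 0 + 0 < 473 is infeasible, so the constraint is active.
Constraint active: x + y = 2*(mu/2) = 473 => mu = 473
x = y = 473/2, f = 223729/2
Verify: stationarity 2*(473/2) = 473 = mu; primal 473/2 + 473/2 = 473 >= 473; dual mu = 473 >= 0; complementary slackness 473*(473 - 473) = 0. All KKT conditions hold.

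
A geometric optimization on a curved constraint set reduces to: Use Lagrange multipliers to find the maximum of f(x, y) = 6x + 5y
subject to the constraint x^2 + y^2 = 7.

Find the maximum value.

Set up Lagrange conditions: grad f = lambda * grad g
  6 = 2*lambda*x
  5 = 2*lambda*y
From these: x/y = 6/5, so x = 6t, y = 5t for some t.
Substitute into constraint: (6t)^2 + (5t)^2 = 7
  t^2 * 61 = 7
  t = sqrt(7/61)
Maximum = 6*x + 5*y = (6^2 + 5^2)*t = 61 * sqrt(7/61) = sqrt(427)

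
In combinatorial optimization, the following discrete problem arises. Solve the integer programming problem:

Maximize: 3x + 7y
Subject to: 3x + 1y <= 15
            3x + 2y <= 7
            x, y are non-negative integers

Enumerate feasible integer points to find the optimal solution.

Constraint 1: 3x + 1y <= 15
Constraint 2: 3x + 2y <= 7
Feasible x range (need y >= 0): 0 <= x <= min(15/3, 7/3) => x in {0, ..., 2}.
Enumerate feasible integer points row by row (the coefficient of y is 7 > 0, so for each x the largest feasible y gives the best value):
  x = 0: y <= min((15 - 3*0)/1, (7 - 3*0)/2) => y in {0, ..., 3}; best 3*0 + 7*3 = 21
  x = 1: y <= min((15 - 3*1)/1, (7 - 3*1)/2) => y in {0, ..., 2}; best 3*1 + 7*2 = 17
  x = 2: y <= min((15 - 3*2)/1, (7 - 3*2)/2) => y in {0}; best 3*2 + 7*0 = 6
The maximum 3x + 7y = 21 is achieved at x = 0, y = 3.
Check: 3*0 + 1*3 = 3 <= 15 and 3*0 + 2*3 = 6 <= 7.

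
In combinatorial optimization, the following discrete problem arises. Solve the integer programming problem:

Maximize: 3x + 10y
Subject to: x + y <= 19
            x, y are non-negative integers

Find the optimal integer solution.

Objective: 3x + 10y, constraint: x + y <= 19
Coefficient of y is 10 > coefficient of x is 3, so allocate the entire budget to y.
Optimal: x = 0, y = 19, value = 190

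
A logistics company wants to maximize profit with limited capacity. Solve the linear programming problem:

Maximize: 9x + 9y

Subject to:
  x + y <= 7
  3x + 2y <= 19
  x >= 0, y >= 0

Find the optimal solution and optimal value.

Feasible vertices: (0, 0), (0, 7), (5, 2), (19/3, 0)
Objective 9x + 9y at each:
  (0, 0): 0
  (0, 7): 63
  (5, 2): 63
  (19/3, 0): 57
Maximum is 63 at (0, 7).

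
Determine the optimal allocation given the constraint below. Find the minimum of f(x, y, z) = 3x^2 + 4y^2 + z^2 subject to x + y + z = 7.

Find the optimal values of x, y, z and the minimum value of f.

Using Lagrange multipliers on f = 3x^2 + 4y^2 + z^2 with constraint x + y + z = 7:
Conditions: 2*3*x = lambda, 2*4*y = lambda, 2*1*z = lambda
So x = lambda/6, y = lambda/8, z = lambda/2
Substituting into constraint: lambda * (19/24) = 7
lambda = 168/19
x = 28/19, y = 21/19, z = 84/19
Minimum value = 588/19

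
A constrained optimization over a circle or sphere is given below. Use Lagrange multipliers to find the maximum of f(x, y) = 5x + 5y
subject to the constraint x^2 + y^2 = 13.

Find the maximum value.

Set up Lagrange conditions: grad f = lambda * grad g
  5 = 2*lambda*x
  5 = 2*lambda*y
From these: x/y = 5/5, so x = 5t, y = 5t for some t.
Substitute into constraint: (5t)^2 + (5t)^2 = 13
  t^2 * 50 = 13
  t = sqrt(13/50)
Maximum = 5*x + 5*y = (5^2 + 5^2)*t = 50 * sqrt(13/50) = sqrt(650)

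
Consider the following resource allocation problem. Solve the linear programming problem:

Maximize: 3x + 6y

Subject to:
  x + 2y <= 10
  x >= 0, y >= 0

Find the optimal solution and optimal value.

The feasible region has vertices at [(0, 0), (10, 0), (0, 5)].
Checking objective 3x + 6y at each vertex:
  (0, 0): 3*0 + 6*0 = 0
  (10, 0): 3*10 + 6*0 = 30
  (0, 5): 3*0 + 6*5 = 30
Maximum is 30 at (10, 0).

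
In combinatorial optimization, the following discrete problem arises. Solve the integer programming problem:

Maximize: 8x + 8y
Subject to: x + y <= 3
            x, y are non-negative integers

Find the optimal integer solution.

Objective: 8x + 8y, constraint: x + y <= 3
Coefficient of x is 8 >= coefficient of y is 8, so allocate the entire budget to x.
Optimal: x = 3, y = 0, value = 24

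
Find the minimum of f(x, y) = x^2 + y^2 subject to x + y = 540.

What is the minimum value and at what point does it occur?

Substitute y = 540 - x into f(x,y) = x^2 + y^2:
g(x) = x^2 + (540 - x)^2 = 2x^2 - 1080x + 291600
g'(x) = 4x - 1080 = 0  =>  x = 270
y = 540 - 270 = 270
Minimum value = 270^2 + 270^2 = 145800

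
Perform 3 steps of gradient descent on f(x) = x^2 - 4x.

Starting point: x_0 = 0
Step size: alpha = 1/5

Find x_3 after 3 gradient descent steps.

f(x) = x^2 - 4x, f'(x) = 2x + (-4)
Step 1: f'(0) = -4, x_1 = 0 - 1/5 * -4 = 4/5
Step 2: f'(4/5) = -12/5, x_2 = 4/5 - 1/5 * -12/5 = 32/25
Step 3: f'(32/25) = -36/25, x_3 = 32/25 - 1/5 * -36/25 = 196/125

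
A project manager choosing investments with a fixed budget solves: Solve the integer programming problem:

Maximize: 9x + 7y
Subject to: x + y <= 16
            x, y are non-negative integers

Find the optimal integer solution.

Objective: 9x + 7y, constraint: x + y <= 16
Coefficient of x is 9 >= coefficient of y is 7, so allocate the entire budget to x.
Optimal: x = 16, y = 0, value = 144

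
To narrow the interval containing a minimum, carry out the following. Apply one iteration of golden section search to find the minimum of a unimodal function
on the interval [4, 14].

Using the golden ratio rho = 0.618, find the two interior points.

Golden section search on [4, 14].
Golden ratio rho = 0.618 (approx).
Interior points:
  x_1 = 4 + (1-0.618)*10 = 7.8200
  x_2 = 4 + 0.618*10 = 10.1800
Compare f(x_1) and f(x_2) to determine which subinterval to keep.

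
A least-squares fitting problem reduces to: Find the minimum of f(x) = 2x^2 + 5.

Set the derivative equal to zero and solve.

f(x) = 2x^2 + 5
f'(x) = 4x + (0) = 0
x = 0/4 = 0
f(0) = 5
Since f''(x) = 4 > 0, this is a minimum.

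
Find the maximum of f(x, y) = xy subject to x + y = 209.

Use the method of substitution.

Substitute y = 209 - x into f(x,y) = xy:
g(x) = x(209 - x) = 209x - x^2
g'(x) = 209 - 2x = 0  =>  x = 209/2
y = 209 - 209/2 = 209/2
Maximum value = (209/2) * (209/2) = 43681/4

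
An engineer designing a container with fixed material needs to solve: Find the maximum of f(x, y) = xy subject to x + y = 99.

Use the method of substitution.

Substitute y = 99 - x into f(x,y) = xy:
g(x) = x(99 - x) = 99x - x^2
g'(x) = 99 - 2x = 0  =>  x = 99/2
y = 99 - 99/2 = 99/2
Maximum value = (99/2) * (99/2) = 9801/4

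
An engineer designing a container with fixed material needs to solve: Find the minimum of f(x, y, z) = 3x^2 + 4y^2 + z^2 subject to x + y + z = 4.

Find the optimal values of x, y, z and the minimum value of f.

Using Lagrange multipliers on f = 3x^2 + 4y^2 + z^2 with constraint x + y + z = 4:
Conditions: 2*3*x = lambda, 2*4*y = lambda, 2*1*z = lambda
So x = lambda/6, y = lambda/8, z = lambda/2
Substituting into constraint: lambda * (19/24) = 4
lambda = 96/19
x = 16/19, y = 12/19, z = 48/19
Minimum value = 192/19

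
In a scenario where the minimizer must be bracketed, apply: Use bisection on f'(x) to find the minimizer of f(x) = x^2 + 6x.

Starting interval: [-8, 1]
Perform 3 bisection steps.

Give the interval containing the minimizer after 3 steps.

Finding critical point of f(x) = x^2 + 6x using bisection on f'(x) = 2x + 6.
f'(x) = 0 when x = -3.
Starting interval: [-8, 1]
Step 1: mid = -7/2, f'(mid) = -1, new interval = [-7/2, 1]
Step 2: mid = -5/4, f'(mid) = 7/2, new interval = [-7/2, -5/4]
Step 3: mid = -19/8, f'(mid) = 5/4, new interval = [-7/2, -19/8]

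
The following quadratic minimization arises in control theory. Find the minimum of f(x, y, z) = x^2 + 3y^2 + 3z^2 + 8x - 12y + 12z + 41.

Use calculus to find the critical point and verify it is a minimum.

f(x,y,z) = x^2 + 3y^2 + 3z^2 + 8x - 12y + 12z + 41
df/dx = 2x + (8) = 0 => x = -4
df/dy = 6y + (-12) = 0 => y = 2
df/dz = 6z + (12) = 0 => z = -2
f(-4,2,-2) = 1*(-4)^2 + 3*(2)^2 + 3*(-2)^2 + 8*(-4) + -12*(2) + 12*(-2) + 41 = 1
Hessian is diagonal with entries 2, 6, 6 > 0, confirmed minimum.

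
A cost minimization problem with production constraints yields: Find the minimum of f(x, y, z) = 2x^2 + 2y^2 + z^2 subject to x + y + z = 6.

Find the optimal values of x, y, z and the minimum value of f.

Using Lagrange multipliers on f = 2x^2 + 2y^2 + z^2 with constraint x + y + z = 6:
Conditions: 2*2*x = lambda, 2*2*y = lambda, 2*1*z = lambda
So x = lambda/4, y = lambda/4, z = lambda/2
Substituting into constraint: lambda * (1) = 6
lambda = 6
x = 3/2, y = 3/2, z = 3
Minimum value = 18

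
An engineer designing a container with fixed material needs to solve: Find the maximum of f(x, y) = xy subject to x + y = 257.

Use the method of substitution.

Substitute y = 257 - x into f(x,y) = xy:
g(x) = x(257 - x) = 257x - x^2
g'(x) = 257 - 2x = 0  =>  x = 257/2
y = 257 - 257/2 = 257/2
Maximum value = (257/2) * (257/2) = 66049/4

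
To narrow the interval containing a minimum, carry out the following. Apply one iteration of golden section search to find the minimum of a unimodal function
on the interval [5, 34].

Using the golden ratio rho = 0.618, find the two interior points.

Golden section search on [5, 34].
Golden ratio rho = 0.618 (approx).
Interior points:
  x_1 = 5 + (1-0.618)*29 = 16.0780
  x_2 = 5 + 0.618*29 = 22.9220
Compare f(x_1) and f(x_2) to determine which subinterval to keep.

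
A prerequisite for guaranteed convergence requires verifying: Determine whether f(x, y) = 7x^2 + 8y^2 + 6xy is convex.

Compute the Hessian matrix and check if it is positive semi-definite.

f(x,y) = 7x^2 + 8y^2 + 6xy
Hessian H = [[14, 6], [6, 16]]
trace(H) = 30, det(H) = 188
Eigenvalues: (30 +/- sqrt(148)) / 2 = 21.08, 8.917
Since both eigenvalues > 0, f is convex.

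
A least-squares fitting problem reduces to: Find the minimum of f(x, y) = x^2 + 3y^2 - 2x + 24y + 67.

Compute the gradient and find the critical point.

f(x,y) = x^2 + 3y^2 - 2x + 24y + 67
df/dx = 2x + (-2) = 0  =>  x = 1
df/dy = 6y + (24) = 0  =>  y = -4
f(1, -4) = 1*(1)^2 + 3*(-4)^2 + -2*(1) + 24*(-4) + 67 = 18
Hessian is diagonal with entries 2, 6 > 0, so this is a minimum.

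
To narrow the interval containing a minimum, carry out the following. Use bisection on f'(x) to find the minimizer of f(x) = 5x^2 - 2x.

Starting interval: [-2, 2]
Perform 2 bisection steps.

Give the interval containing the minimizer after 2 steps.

Finding critical point of f(x) = 5x^2 - 2x using bisection on f'(x) = 10x + -2.
f'(x) = 0 when x = 1/5.
Starting interval: [-2, 2]
Step 1: mid = 0, f'(mid) = -2, new interval = [0, 2]
Step 2: mid = 1, f'(mid) = 8, new interval = [0, 1]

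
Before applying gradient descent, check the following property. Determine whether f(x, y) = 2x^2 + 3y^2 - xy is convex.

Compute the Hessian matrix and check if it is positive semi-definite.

f(x,y) = 2x^2 + 3y^2 - xy
Hessian H = [[4, -1], [-1, 6]]
trace(H) = 10, det(H) = 23
Eigenvalues: (10 +/- sqrt(8)) / 2 = 6.414, 3.586
Since both eigenvalues > 0, f is convex.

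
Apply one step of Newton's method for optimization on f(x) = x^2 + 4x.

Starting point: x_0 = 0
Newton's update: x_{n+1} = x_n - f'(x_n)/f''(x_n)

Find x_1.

f(x) = x^2 + 4x
f'(x) = 2x + (4), f''(x) = 2
Newton step: x_1 = x_0 - f'(x_0)/f''(x_0)
f'(0) = 4
x_1 = 0 - 4/2 = -2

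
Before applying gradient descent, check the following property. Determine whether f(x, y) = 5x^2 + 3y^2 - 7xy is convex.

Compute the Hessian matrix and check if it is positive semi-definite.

f(x,y) = 5x^2 + 3y^2 - 7xy
Hessian H = [[10, -7], [-7, 6]]
trace(H) = 16, det(H) = 11
Eigenvalues: (16 +/- sqrt(212)) / 2 = 15.28, 0.7199
Since both eigenvalues > 0, f is convex.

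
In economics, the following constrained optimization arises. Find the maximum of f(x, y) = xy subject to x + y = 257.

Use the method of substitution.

Substitute y = 257 - x into f(x,y) = xy:
g(x) = x(257 - x) = 257x - x^2
g'(x) = 257 - 2x = 0  =>  x = 257/2
y = 257 - 257/2 = 257/2
Maximum value = (257/2) * (257/2) = 66049/4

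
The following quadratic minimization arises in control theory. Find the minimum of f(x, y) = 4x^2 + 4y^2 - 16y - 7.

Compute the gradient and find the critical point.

f(x,y) = 4x^2 + 4y^2 - 16y - 7
df/dx = 8x + (0) = 0  =>  x = 0
df/dy = 8y + (-16) = 0  =>  y = 2
f(0, 2) = 4*(0)^2 + 4*(2)^2 + -16*(2) + -7 = -23
Hessian is diagonal with entries 8, 8 > 0, so this is a minimum.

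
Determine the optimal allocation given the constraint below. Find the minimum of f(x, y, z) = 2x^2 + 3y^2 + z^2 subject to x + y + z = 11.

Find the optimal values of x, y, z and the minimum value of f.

Using Lagrange multipliers on f = 2x^2 + 3y^2 + z^2 with constraint x + y + z = 11:
Conditions: 2*2*x = lambda, 2*3*y = lambda, 2*1*z = lambda
So x = lambda/4, y = lambda/6, z = lambda/2
Substituting into constraint: lambda * (11/12) = 11
lambda = 12
x = 3, y = 2, z = 6
Minimum value = 66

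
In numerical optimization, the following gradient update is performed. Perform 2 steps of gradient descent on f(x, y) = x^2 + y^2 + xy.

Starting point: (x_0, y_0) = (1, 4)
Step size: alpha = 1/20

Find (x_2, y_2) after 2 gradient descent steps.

f(x,y) = x^2 + y^2 + xy
grad_x = 2x + 1y, grad_y = 2y + 1x
Step 1: grad = (6, 9), (7/10, 71/20)
Step 2: grad = (99/20, 39/5), (181/400, 79/25)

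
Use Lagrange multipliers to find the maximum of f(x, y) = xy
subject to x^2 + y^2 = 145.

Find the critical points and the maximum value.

Lagrange conditions: y = 2*lambda*x and x = 2*lambda*y
If x = 0 then y = 0, violating the constraint, so x, y != 0.
Dividing: y/x = x/y => x^2 = y^2 => y = x or y = -x
Constraint: 2x^2 = 145 => x^2 = 145/2 => x = +/-sqrt(145/2)
Critical points: (sqrt(145/2), sqrt(145/2)), (-sqrt(145/2), -sqrt(145/2)), (sqrt(145/2), -sqrt(145/2)), (-sqrt(145/2), sqrt(145/2))
  y = x:  xy = x^2 = 145/2  at (sqrt(145/2), sqrt(145/2)) and (-sqrt(145/2), -sqrt(145/2))
  y = -x: xy = -x^2 = -145/2 at (sqrt(145/2), -sqrt(145/2)) and (-sqrt(145/2), sqrt(145/2))
Maximum xy = 145/2 at (sqrt(145/2), sqrt(145/2)) and (-sqrt(145/2), -sqrt(145/2))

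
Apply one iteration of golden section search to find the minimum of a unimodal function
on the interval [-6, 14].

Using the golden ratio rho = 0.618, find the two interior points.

Golden section search on [-6, 14].
Golden ratio rho = 0.618 (approx).
Interior points:
  x_1 = -6 + (1-0.618)*20 = 1.6400
  x_2 = -6 + 0.618*20 = 6.3600
Compare f(x_1) and f(x_2) to determine which subinterval to keep.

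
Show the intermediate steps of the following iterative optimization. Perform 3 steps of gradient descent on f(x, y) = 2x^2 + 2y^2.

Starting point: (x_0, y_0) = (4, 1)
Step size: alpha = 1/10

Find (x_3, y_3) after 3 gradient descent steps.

f(x,y) = 2x^2 + 2y^2
grad_x = 4x + 0y, grad_y = 4y + 0x
Step 1: grad = (16, 4), (12/5, 3/5)
Step 2: grad = (48/5, 12/5), (36/25, 9/25)
Step 3: grad = (144/25, 36/25), (108/125, 27/125)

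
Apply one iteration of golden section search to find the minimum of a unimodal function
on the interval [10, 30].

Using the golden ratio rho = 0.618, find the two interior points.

Golden section search on [10, 30].
Golden ratio rho = 0.618 (approx).
Interior points:
  x_1 = 10 + (1-0.618)*20 = 17.6400
  x_2 = 10 + 0.618*20 = 22.3600
Compare f(x_1) and f(x_2) to determine which subinterval to keep.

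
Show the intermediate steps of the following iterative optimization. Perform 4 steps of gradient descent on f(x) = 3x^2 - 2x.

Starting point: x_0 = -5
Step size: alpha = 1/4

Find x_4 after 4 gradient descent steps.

f(x) = 3x^2 - 2x, f'(x) = 6x + (-2)
Step 1: f'(-5) = -32, x_1 = -5 - 1/4 * -32 = 3
Step 2: f'(3) = 16, x_2 = 3 - 1/4 * 16 = -1
Step 3: f'(-1) = -8, x_3 = -1 - 1/4 * -8 = 1
Step 4: f'(1) = 4, x_4 = 1 - 1/4 * 4 = 0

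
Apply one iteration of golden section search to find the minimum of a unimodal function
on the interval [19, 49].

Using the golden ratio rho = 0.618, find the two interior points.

Golden section search on [19, 49].
Golden ratio rho = 0.618 (approx).
Interior points:
  x_1 = 19 + (1-0.618)*30 = 30.4600
  x_2 = 19 + 0.618*30 = 37.5400
Compare f(x_1) and f(x_2) to determine which subinterval to keep.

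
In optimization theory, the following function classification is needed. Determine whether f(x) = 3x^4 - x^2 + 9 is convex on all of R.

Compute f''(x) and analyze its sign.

f(x) = 3x^4 - x^2 + 9
f'(x) = 12x^3 + -2x
f''(x) = 36x^2 + -2
f''(0) = -2 < 0, so not convex near x = 0
Therefore, f is not globally convex on R.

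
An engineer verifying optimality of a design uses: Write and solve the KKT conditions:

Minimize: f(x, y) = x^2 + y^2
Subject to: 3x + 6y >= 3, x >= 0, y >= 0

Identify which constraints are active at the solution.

KKT conditions for min x^2 + y^2 s.t. 3x + 6y >= 3, x >= 0, y >= 0:
Stationarity: 2x = mu*3 + mu_x, 2y = mu*6 + mu_y, with mu, mu_x, mu_y >= 0
Complementary slackness: mu*(3x + 6y - 3) = 0, mu_x*x = 0, mu_y*y = 0
(0, 0) is infeasible (3*0 + 6*0 < 3), so if mu = 0 stationarity would force x = mu_x/2 >= 0, y = mu_y/2 >= 0 with mu_x*x = mu_y*y = 0, i.e. x = y = 0: contradiction. Hence mu > 0 and 3x + 6y = 3 is active.
Try x > 0, y > 0 (so mu_x = mu_y = 0): x = 3*mu/2, y = 6*mu/2
Substitute: 3*(3*mu/2) + 6*(6*mu/2) = 3
  mu*45/2 = 3 => mu = 2/15
x* = 1/5 > 0, y* = 2/5 > 0, consistent with mu_x = mu_y = 0.
f is convex and the constraints are linear, so this KKT point is the global minimum.
f* = 1/5
Active constraints: 3x + 6y >= 3 (holds with equality, mu = 2/15 > 0); x >= 0 and y >= 0 are inactive (mu_x = mu_y = 0).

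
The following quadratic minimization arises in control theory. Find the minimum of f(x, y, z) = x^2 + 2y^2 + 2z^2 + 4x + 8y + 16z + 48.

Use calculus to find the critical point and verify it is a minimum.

f(x,y,z) = x^2 + 2y^2 + 2z^2 + 4x + 8y + 16z + 48
df/dx = 2x + (4) = 0 => x = -2
df/dy = 4y + (8) = 0 => y = -2
df/dz = 4z + (16) = 0 => z = -4
f(-2,-2,-4) = 1*(-2)^2 + 2*(-2)^2 + 2*(-4)^2 + 4*(-2) + 8*(-2) + 16*(-4) + 48 = 4
Hessian is diagonal with entries 2, 4, 4 > 0, confirmed minimum.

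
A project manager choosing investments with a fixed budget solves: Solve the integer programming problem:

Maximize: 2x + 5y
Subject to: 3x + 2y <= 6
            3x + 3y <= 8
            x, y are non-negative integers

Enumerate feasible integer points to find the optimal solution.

Constraint 1: 3x + 2y <= 6
Constraint 2: 3x + 3y <= 8
Feasible x range (need y >= 0): 0 <= x <= min(6/3, 8/3) => x in {0, ..., 2}.
Enumerate feasible integer points row by row (the coefficient of y is 5 > 0, so for each x the largest feasible y gives the best value):
  x = 0: y <= min((6 - 3*0)/2, (8 - 3*0)/3) => y in {0, ..., 2}; best 2*0 + 5*2 = 10
  x = 1: y <= min((6 - 3*1)/2, (8 - 3*1)/3) => y in {0, ..., 1}; best 2*1 + 5*1 = 7
  x = 2: y <= min((6 - 3*2)/2, (8 - 3*2)/3) => y in {0}; best 2*2 + 5*0 = 4
The maximum 2x + 5y = 10 is achieved at x = 0, y = 2.
Check: 3*0 + 2*2 = 4 <= 6 and 3*0 + 3*2 = 6 <= 8.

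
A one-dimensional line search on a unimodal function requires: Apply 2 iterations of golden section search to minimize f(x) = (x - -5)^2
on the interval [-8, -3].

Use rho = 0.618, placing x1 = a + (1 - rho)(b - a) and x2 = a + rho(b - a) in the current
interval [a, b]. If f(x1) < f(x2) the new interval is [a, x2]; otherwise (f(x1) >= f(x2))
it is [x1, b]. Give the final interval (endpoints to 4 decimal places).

Golden section search for min of f(x) = (x - -5)^2 on [-8, -3].
Each step: x1 = a + (1 - rho)(b - a), x2 = a + rho(b - a); if f(x1) < f(x2) keep [a, x2], otherwise keep [x1, b].
Step 1: [-8.0000, -3.0000], x1=-6.0900 (f=1.1881), x2=-4.9100 (f=0.0081); f(x1) > f(x2) => keep [-6.0900, -3.0000]
Step 2: [-6.0900, -3.0000], x1=-4.9096 (f=0.0082), x2=-4.1804 (f=0.6718); f(x1) < f(x2) => keep [-6.0900, -4.1804]
Final interval: [-6.0900, -4.1804]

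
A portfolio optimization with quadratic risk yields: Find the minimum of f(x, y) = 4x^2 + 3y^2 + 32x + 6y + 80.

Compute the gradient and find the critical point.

f(x,y) = 4x^2 + 3y^2 + 32x + 6y + 80
df/dx = 8x + (32) = 0  =>  x = -4
df/dy = 6y + (6) = 0  =>  y = -1
f(-4, -1) = 4*(-4)^2 + 3*(-1)^2 + 32*(-4) + 6*(-1) + 80 = 13
Hessian is diagonal with entries 8, 6 > 0, so this is a minimum.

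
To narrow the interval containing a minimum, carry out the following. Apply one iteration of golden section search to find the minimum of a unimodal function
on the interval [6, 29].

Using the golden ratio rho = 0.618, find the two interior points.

Golden section search on [6, 29].
Golden ratio rho = 0.618 (approx).
Interior points:
  x_1 = 6 + (1-0.618)*23 = 14.7860
  x_2 = 6 + 0.618*23 = 20.2140
Compare f(x_1) and f(x_2) to determine which subinterval to keep.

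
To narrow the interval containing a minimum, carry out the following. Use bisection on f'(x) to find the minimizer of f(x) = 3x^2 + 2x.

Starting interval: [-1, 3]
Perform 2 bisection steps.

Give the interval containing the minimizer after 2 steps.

Finding critical point of f(x) = 3x^2 + 2x using bisection on f'(x) = 6x + 2.
f'(x) = 0 when x = -1/3.
Starting interval: [-1, 3]
Step 1: mid = 1, f'(mid) = 8, new interval = [-1, 1]
Step 2: mid = 0, f'(mid) = 2, new interval = [-1, 0]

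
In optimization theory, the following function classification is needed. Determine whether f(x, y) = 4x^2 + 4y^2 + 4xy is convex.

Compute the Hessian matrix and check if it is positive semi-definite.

f(x,y) = 4x^2 + 4y^2 + 4xy
Hessian H = [[8, 4], [4, 8]]
trace(H) = 16, det(H) = 48
Eigenvalues: (16 +/- sqrt(64)) / 2 = 12, 4
Since both eigenvalues > 0, f is convex.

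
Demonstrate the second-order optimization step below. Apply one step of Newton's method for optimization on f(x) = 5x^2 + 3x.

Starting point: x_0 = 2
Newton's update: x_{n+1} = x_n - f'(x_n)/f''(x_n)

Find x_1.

f(x) = 5x^2 + 3x
f'(x) = 10x + (3), f''(x) = 10
Newton step: x_1 = x_0 - f'(x_0)/f''(x_0)
f'(2) = 23
x_1 = 2 - 23/10 = -3/10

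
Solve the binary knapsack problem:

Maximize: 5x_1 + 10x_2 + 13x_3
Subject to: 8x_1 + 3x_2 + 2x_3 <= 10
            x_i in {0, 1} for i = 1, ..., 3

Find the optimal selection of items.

Items: item 1 (v=5, w=8), item 2 (v=10, w=3), item 3 (v=13, w=2)
Capacity: 10
Checking all 8 subsets (w = total weight, v = total value):
  {}: w = 0, v = 0
  {1}: w = 8, v = 5
  {2}: w = 3, v = 10
  {3}: w = 2, v = 13
  {1, 2}: w = 11 > 10, infeasible
  {1, 3}: w = 10, v = 18
  {2, 3}: w = 5, v = 23
  {1, 2, 3}: w = 13 > 10, infeasible
Best feasible subset: items [2, 3]
Total weight: 5 <= 10, total value: 23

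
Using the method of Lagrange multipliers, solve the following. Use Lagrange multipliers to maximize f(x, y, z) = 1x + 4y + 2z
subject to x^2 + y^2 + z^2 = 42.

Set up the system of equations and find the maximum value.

Lagrange conditions: 1 = 2*lambda*x, 4 = 2*lambda*y, 2 = 2*lambda*z
So x:1 = y:4 = z:2, i.e. x = 1t, y = 4t, z = 2t
Constraint: t^2*(1^2 + 4^2 + 2^2) = 42
  t^2 * 21 = 42  =>  t = sqrt(2)
Maximum = 1*1t + 4*4t + 2*2t = 21*sqrt(2) = sqrt(882)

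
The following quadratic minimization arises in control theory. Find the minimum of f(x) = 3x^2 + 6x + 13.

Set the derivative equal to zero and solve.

f(x) = 3x^2 + 6x + 13
f'(x) = 6x + (6) = 0
x = -6/6 = -1
f(-1) = 10
Since f''(x) = 6 > 0, this is a minimum.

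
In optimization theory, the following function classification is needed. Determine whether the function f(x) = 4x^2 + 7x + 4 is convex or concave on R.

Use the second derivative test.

f(x) = 4x^2 + 7x + 4
f'(x) = 8x + 7
f''(x) = 8
Since f''(x) = 8 > 0 for all x, f is convex on R.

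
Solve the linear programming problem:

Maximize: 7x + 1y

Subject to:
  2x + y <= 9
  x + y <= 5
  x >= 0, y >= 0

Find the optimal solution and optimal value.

Feasible vertices: (0, 0), (0, 5), (4, 1), (9/2, 0)
Objective 7x + 1y at each:
  (0, 0): 0
  (0, 5): 5
  (4, 1): 29
  (9/2, 0): 63/2
Maximum is 63/2 at (9/2, 0).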